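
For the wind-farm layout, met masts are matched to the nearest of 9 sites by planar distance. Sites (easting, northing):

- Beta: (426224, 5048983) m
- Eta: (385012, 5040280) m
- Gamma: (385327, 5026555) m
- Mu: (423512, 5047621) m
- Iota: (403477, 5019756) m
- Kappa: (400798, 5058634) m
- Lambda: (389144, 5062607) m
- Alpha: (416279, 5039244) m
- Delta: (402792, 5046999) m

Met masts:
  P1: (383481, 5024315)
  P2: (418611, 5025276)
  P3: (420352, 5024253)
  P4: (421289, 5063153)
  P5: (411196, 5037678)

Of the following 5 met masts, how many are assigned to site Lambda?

0

P1 → Gamma
P2 → Alpha
P3 → Alpha
P4 → Beta
P5 → Alpha
0 of the 5 go to Lambda.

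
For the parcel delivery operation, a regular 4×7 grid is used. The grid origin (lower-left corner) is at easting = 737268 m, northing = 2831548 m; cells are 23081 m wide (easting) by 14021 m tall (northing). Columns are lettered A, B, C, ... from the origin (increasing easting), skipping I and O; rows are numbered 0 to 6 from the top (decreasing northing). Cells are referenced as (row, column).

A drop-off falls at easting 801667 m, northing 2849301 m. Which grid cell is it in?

(5, C)

Column index: ⌊(801667 − 737268) / 23081⌋ = ⌊2.790⌋ = 2 → column C
Row offset from origin: ⌊(2849301 − 2831548) / 14021⌋ = ⌊1.266⌋ = 1 → row 5 (counted from top)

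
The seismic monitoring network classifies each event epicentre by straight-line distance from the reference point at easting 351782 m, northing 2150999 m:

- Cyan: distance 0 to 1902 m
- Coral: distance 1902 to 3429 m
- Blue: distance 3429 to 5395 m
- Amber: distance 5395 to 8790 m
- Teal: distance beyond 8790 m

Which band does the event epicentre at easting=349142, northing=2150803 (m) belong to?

Distance = √((349142−351782)² + (2150803−2150999)²) = √(6969600.000 + 38416.000) = 2647.266 m.
1902 ≤ 2647.266 < 3429 → Coral.

Coral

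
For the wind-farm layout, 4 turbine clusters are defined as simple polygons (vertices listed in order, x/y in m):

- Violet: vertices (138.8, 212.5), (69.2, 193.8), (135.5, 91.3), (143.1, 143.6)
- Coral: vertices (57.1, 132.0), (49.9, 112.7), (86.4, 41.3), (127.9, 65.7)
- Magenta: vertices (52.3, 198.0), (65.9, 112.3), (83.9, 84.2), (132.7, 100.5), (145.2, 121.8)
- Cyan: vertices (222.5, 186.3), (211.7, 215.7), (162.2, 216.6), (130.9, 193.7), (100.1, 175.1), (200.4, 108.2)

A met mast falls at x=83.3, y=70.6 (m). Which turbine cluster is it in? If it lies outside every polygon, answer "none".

Cast a ray rightward from (83.3, 70.6). For each polygon, the edges (by vertex number in listed order) whose endpoints lie on opposite sides of y = 70.6, where each meets that height, and whether that is right or left of the point:
Violet: no edge straddles that height → 0 crossings.
Coral: 2–3 at x≈71.42 (left), 4–1 at x≈122.67 (right) → 1 crossing.
Magenta: no edge straddles that height → 0 crossings.
Cyan: no edge straddles that height → 0 crossings.
Only Coral has an odd count, so the point is inside Coral.

Coral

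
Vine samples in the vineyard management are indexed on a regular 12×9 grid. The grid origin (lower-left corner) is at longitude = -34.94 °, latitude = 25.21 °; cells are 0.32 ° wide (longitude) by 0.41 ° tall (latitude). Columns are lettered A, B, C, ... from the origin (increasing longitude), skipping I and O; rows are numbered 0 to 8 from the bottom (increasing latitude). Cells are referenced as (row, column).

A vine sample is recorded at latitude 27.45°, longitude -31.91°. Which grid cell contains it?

(5, K)

Column index: ⌊(-31.91 − -34.94) / 0.32⌋ = ⌊9.469⌋ = 9 → column K
Row offset from origin: ⌊(27.45 − 25.21) / 0.41⌋ = ⌊5.463⌋ = 5 → row 5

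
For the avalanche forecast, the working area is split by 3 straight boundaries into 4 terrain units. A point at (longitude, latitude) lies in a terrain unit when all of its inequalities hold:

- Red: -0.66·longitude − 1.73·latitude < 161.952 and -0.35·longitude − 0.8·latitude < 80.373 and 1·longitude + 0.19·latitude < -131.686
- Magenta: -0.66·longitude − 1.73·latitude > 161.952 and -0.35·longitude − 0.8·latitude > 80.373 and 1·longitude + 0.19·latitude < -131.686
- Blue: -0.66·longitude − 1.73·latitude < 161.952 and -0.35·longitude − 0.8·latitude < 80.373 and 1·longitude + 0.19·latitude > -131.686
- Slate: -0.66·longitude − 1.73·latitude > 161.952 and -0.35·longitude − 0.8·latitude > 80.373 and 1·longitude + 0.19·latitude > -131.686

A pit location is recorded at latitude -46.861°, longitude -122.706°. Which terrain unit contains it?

Slate

-0.66·-122.706 − 1.73·-46.861 = 162.055, which is > 161.952
-0.35·-122.706 − 0.8·-46.861 = 80.436, which is > 80.373
1·-122.706 + 0.19·-46.861 = -131.610, which is > -131.686
This sign pattern matches Slate.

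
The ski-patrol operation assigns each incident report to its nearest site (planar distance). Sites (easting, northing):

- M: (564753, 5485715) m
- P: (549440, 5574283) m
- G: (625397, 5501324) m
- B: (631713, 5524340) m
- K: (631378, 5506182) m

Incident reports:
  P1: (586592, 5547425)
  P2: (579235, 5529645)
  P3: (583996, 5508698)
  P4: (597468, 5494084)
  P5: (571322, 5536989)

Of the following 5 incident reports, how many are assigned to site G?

1

P1 → P
P2 → M
P3 → M
P4 → G
P5 → P
1 of the 5 goes to G.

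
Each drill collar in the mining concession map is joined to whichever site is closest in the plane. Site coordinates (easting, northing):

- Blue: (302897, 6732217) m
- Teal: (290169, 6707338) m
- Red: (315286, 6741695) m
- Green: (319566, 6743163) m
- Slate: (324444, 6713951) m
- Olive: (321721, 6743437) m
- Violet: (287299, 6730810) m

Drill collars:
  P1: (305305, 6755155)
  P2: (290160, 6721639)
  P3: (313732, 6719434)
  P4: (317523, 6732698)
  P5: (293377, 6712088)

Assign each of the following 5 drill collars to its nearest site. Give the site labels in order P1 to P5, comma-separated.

P1 → Red (d²=280791961.00)
P2 → Violet (d²=92292562.00)
P3 → Slate (d²=144810233.00)
P4 → Red (d²=85950178.00)
P5 → Teal (d²=32853764.00)

Red, Violet, Slate, Red, Teal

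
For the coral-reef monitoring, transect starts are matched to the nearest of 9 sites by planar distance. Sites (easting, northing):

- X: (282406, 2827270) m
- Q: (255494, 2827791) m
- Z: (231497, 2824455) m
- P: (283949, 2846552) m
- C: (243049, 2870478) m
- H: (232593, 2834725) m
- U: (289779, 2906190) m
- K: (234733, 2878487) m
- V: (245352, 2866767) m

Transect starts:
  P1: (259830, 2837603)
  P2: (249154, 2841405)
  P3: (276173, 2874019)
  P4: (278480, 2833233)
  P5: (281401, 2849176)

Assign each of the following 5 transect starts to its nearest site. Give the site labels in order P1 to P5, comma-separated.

Q, Q, P, X, P

P1 → Q (d²=115076240.00)
P2 → Q (d²=225536596.00)
P3 → P (d²=814902265.00)
P4 → X (d²=50970845.00)
P5 → P (d²=13377680.00)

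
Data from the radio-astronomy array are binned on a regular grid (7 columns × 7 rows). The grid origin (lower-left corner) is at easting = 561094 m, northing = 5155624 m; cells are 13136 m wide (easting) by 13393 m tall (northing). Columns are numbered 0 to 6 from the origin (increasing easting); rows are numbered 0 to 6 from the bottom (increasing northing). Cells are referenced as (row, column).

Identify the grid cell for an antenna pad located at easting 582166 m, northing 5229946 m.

Column index: ⌊(582166 − 561094) / 13136⌋ = ⌊1.604⌋ = 1
Row offset from origin: ⌊(5229946 − 5155624) / 13393⌋ = ⌊5.549⌋ = 5 → row 5

(5, 1)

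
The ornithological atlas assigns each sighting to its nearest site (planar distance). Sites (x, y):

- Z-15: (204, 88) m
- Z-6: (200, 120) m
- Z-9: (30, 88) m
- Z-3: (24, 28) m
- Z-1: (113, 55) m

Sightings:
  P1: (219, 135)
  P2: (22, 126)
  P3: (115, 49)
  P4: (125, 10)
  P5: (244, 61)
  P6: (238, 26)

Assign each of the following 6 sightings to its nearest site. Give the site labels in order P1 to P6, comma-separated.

Z-6, Z-9, Z-1, Z-1, Z-15, Z-15

P1 → Z-6 (d²=586.00)
P2 → Z-9 (d²=1508.00)
P3 → Z-1 (d²=40.00)
P4 → Z-1 (d²=2169.00)
P5 → Z-15 (d²=2329.00)
P6 → Z-15 (d²=5000.00)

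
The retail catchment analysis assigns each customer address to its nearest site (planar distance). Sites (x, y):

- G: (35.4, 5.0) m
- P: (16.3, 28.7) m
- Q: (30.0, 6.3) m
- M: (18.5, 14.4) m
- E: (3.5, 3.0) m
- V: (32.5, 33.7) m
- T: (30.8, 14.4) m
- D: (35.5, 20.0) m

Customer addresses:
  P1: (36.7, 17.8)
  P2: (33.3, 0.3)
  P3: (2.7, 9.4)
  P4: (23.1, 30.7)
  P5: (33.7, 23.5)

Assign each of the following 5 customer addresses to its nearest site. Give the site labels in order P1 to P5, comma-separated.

D, G, E, P, D

P1 → D (d²=6.28)
P2 → G (d²=26.50)
P3 → E (d²=41.60)
P4 → P (d²=50.24)
P5 → D (d²=15.49)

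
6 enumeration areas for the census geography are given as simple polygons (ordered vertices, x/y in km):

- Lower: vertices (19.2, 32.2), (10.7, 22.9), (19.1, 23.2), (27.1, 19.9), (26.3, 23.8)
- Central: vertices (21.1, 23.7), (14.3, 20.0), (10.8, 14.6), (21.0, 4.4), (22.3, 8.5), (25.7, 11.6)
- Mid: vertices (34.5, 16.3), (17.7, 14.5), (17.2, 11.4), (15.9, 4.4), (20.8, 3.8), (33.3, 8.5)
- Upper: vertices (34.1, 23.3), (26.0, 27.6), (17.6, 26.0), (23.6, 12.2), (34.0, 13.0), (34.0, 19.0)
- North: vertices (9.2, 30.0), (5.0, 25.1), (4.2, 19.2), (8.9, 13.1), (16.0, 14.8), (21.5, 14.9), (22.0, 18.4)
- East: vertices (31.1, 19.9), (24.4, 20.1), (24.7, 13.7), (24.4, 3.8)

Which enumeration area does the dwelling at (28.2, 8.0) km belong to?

Mid

Cast a ray rightward from (28.2, 8.0). For each polygon, the edges (by vertex number in listed order) whose endpoints lie on opposite sides of y = 8.0, where each meets that height, and whether that is right or left of the point:
Lower: no edge straddles that height → 0 crossings.
Central: 3–4 at x≈17.40 (left), 4–5 at x≈22.14 (left) → 0 crossings.
Mid: 3–4 at x≈16.57 (left), 5–6 at x≈31.97 (right) → 1 crossing.
Upper: no edge straddles that height → 0 crossings.
North: no edge straddles that height → 0 crossings.
East: 3–4 at x≈24.53 (left), 4–1 at x≈26.15 (left) → 0 crossings.
Only Mid has an odd count, so the point is inside Mid.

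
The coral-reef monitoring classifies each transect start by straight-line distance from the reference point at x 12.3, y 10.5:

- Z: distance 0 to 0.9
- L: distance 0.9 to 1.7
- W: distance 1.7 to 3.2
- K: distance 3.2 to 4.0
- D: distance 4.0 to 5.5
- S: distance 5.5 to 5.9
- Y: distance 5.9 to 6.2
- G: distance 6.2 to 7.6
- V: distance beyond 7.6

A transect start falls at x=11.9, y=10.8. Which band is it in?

Z

Distance = √((11.9−12.3)² + (10.8−10.5)²) = √(0.160 + 0.090) = 0.500.
0 ≤ 0.500 < 0.9 → Z.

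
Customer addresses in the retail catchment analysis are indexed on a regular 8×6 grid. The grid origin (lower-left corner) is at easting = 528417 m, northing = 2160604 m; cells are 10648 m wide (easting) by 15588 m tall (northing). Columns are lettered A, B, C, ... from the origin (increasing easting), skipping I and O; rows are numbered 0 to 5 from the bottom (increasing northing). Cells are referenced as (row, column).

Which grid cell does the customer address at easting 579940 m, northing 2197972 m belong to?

(2, E)

Column index: ⌊(579940 − 528417) / 10648⌋ = ⌊4.839⌋ = 4 → column E
Row offset from origin: ⌊(2197972 − 2160604) / 15588⌋ = ⌊2.397⌋ = 2 → row 2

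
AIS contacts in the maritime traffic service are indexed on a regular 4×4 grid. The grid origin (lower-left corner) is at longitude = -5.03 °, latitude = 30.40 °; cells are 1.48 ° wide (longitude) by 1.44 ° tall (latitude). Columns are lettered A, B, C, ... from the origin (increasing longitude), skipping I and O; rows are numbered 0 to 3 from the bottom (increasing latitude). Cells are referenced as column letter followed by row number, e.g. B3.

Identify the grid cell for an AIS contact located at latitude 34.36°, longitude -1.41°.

C2

Column index: ⌊(-1.41 − -5.03) / 1.48⌋ = ⌊2.446⌋ = 2 → column C
Row offset from origin: ⌊(34.36 − 30.40) / 1.44⌋ = ⌊2.750⌋ = 2 → row 2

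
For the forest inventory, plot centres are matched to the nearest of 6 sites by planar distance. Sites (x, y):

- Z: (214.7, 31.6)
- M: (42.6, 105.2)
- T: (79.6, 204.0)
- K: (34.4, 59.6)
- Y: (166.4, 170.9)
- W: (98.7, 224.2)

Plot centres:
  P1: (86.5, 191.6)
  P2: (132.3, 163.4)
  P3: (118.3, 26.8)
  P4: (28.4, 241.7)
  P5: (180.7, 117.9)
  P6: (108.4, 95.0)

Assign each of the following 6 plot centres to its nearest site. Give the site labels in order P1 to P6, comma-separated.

T, Y, K, T, Y, M

P1 → T (d²=201.37)
P2 → Y (d²=1219.06)
P3 → K (d²=8115.05)
P4 → T (d²=4042.73)
P5 → Y (d²=3013.49)
P6 → M (d²=4433.68)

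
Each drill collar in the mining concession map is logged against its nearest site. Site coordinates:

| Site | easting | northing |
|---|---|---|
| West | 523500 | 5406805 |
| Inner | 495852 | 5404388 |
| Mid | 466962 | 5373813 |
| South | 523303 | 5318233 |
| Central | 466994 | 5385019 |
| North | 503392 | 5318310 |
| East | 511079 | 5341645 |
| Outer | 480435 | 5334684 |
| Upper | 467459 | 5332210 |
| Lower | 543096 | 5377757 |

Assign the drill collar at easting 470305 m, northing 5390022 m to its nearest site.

Central

Squared distances to each site:
West: 3111377114.000; Inner: 859031165.000; Mid: 273907330.000; South: 7962448525.000; Central: 35992730.000; North: 6237360513.000; East: 4002853205.000; Outer: 3164911144.000; Upper: 3350327060.000; Lower: 5448959906.000.
Minimum at Central.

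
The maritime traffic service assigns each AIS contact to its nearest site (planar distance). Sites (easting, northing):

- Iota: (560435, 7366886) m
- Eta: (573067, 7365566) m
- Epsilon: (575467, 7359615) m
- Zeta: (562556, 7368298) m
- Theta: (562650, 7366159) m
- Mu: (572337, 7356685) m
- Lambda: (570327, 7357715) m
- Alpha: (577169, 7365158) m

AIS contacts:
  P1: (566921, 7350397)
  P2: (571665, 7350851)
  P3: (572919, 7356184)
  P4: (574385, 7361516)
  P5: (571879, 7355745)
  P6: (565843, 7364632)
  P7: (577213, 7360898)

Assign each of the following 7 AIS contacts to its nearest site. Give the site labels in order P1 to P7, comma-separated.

P1 → Lambda (d²=65153960.00)
P2 → Mu (d²=34487140.00)
P3 → Mu (d²=589725.00)
P4 → Epsilon (d²=4784525.00)
P5 → Mu (d²=1093364.00)
P6 → Theta (d²=12526978.00)
P7 → Epsilon (d²=4694605.00)

Lambda, Mu, Mu, Epsilon, Mu, Theta, Epsilon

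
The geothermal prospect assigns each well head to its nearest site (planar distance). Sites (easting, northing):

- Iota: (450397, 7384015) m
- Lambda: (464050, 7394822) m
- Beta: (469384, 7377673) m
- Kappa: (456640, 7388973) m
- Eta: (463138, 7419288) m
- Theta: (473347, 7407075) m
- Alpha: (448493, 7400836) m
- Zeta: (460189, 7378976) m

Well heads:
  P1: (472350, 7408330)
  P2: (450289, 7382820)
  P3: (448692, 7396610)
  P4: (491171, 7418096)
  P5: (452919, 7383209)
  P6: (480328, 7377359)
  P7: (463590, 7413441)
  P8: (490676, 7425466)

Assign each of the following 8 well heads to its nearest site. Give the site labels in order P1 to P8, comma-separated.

Theta, Iota, Alpha, Theta, Iota, Beta, Eta, Theta

P1 → Theta (d²=2569034.00)
P2 → Iota (d²=1439689.00)
P3 → Alpha (d²=17898677.00)
P4 → Theta (d²=439157417.00)
P5 → Iota (d²=7010120.00)
P6 → Beta (d²=119869732.00)
P7 → Eta (d²=34391713.00)
P8 → Theta (d²=638523122.00)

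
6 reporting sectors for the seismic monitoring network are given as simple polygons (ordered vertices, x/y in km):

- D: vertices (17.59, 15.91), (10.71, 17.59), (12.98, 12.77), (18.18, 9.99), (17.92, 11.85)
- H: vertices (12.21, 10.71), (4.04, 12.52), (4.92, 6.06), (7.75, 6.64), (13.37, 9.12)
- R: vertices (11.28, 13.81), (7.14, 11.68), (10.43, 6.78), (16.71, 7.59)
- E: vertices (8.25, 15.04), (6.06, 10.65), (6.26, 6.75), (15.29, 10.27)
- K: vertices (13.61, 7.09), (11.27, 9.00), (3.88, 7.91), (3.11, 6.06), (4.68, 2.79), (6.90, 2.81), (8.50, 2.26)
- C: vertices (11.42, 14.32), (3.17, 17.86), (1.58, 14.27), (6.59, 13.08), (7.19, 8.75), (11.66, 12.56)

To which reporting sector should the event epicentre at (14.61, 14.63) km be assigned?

Cast a ray rightward from (14.61, 14.63). For each polygon, the edges (by vertex number in listed order) whose endpoints lie on opposite sides of y = 14.63, where each meets that height, and whether that is right or left of the point:
D: 2–3 at x≈12.104 (left), 5–1 at x≈17.694 (right) → 1 crossing.
H: no edge straddles that height → 0 crossings.
R: no edge straddles that height → 0 crossings.
E: 1–2 at x≈8.045 (left), 4–1 at x≈8.855 (left) → 0 crossings.
K: no edge straddles that height → 0 crossings.
C: 1–2 at x≈10.698 (left), 2–3 at x≈1.739 (left) → 0 crossings.
Only D has an odd count, so the point is inside D.

D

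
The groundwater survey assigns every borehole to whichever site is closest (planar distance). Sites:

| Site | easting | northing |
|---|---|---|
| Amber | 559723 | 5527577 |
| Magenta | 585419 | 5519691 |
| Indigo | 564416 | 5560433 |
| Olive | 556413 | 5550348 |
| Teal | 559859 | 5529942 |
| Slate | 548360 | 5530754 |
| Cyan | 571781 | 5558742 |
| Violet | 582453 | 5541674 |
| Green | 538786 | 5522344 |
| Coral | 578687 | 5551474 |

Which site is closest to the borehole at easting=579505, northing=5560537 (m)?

Cyan

Squared distances to each site:
Amber: 1477689124.000; Magenta: 1703371112.000; Indigo: 227688737.000; Olive: 637056185.000; Teal: 1322019341.000; Slate: 1857038114.000; Cyan: 62882201.000; Violet: 364503473.000; Green: 3116742210.000; Coral: 82807093.000.
Minimum at Cyan.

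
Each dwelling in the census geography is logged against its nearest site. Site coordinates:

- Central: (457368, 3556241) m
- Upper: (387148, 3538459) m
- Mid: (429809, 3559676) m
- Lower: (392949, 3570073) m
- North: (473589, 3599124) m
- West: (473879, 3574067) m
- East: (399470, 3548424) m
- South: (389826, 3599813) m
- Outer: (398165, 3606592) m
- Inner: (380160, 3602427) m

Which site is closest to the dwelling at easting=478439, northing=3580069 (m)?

West

Squared distances to each site:
Central: 1011760625.000; Upper: 10065438781.000; Mid: 2780751349.000; Lower: 7408460116.000; North: 386615525.000; West: 56817604.000; East: 7237508986.000; South: 8242089305.000; Outer: 7147384605.000; Inner: 10158642005.000.
Minimum at West.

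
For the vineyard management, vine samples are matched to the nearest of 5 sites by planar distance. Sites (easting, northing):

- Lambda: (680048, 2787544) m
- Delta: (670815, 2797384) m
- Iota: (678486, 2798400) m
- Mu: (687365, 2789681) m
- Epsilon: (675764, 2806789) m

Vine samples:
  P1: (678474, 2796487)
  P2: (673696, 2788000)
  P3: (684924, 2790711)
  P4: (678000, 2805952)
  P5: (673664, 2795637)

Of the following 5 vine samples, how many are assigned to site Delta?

1

P1 → Iota
P2 → Lambda
P3 → Mu
P4 → Epsilon
P5 → Delta
1 of the 5 goes to Delta.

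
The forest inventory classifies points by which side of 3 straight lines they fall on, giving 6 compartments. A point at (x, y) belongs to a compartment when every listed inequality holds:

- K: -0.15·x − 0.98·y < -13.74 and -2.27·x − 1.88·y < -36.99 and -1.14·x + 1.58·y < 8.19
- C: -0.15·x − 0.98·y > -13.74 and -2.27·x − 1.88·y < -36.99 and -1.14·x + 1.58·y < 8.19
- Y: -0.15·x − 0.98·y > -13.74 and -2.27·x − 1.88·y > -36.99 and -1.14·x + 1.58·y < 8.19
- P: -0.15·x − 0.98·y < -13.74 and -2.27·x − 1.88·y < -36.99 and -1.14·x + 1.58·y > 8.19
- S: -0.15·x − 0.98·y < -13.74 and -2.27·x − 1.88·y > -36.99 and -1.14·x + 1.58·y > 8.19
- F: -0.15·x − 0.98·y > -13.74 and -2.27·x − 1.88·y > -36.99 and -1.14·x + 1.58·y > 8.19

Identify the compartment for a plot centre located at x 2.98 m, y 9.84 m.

-0.15·2.98 − 0.98·9.84 = -10.090, which is > -13.74
-2.27·2.98 − 1.88·9.84 = -25.264, which is > -36.99
-1.14·2.98 + 1.58·9.84 = 12.150, which is > 8.19
This sign pattern matches F.

F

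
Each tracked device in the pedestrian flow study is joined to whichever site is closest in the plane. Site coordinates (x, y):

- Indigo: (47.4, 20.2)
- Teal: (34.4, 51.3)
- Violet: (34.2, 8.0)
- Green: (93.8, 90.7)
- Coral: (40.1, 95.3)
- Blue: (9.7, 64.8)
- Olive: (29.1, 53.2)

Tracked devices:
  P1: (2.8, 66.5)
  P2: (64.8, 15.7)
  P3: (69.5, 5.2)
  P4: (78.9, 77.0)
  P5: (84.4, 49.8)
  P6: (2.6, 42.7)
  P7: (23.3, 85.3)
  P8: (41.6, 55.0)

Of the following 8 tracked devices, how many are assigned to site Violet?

0

P1 → Blue
P2 → Indigo
P3 → Indigo
P4 → Green
P5 → Green
P6 → Blue
P7 → Coral
P8 → Teal
0 of the 8 go to Violet.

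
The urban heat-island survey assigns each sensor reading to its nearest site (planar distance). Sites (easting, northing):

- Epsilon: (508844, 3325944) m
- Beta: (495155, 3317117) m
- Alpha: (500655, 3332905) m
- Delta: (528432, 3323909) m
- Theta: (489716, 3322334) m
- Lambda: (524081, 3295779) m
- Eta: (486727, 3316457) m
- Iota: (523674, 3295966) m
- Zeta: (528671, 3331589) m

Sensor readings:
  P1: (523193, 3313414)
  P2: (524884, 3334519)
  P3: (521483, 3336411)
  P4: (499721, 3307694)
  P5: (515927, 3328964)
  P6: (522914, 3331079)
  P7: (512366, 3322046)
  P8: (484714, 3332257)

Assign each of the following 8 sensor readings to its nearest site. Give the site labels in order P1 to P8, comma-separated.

Delta, Zeta, Zeta, Beta, Epsilon, Zeta, Epsilon, Theta

P1 → Delta (d²=137592146.00)
P2 → Zeta (d²=22926269.00)
P3 → Zeta (d²=74919028.00)
P4 → Beta (d²=109641285.00)
P5 → Epsilon (d²=59289289.00)
P6 → Zeta (d²=33403149.00)
P7 → Epsilon (d²=27598888.00)
P8 → Theta (d²=123485933.00)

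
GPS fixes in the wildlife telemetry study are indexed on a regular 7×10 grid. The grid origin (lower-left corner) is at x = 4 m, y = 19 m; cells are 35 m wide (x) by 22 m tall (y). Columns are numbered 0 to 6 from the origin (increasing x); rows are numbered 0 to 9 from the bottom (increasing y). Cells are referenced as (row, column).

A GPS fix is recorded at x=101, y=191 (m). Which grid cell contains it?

(7, 2)

Column index: ⌊(101 − 4) / 35⌋ = ⌊2.771⌋ = 2
Row offset from origin: ⌊(191 − 19) / 22⌋ = ⌊7.818⌋ = 7 → row 7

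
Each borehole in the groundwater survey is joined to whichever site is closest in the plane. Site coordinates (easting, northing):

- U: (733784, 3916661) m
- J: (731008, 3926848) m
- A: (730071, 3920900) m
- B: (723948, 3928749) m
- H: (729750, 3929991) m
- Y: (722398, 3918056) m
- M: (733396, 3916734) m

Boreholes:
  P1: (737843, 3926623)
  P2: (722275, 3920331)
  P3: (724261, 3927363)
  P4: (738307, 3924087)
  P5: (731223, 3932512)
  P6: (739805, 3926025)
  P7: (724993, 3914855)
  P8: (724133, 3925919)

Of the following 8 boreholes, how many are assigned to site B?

2

P1 → J
P2 → Y
P3 → B
P4 → J
P5 → H
P6 → J
P7 → Y
P8 → B
2 of the 8 go to B.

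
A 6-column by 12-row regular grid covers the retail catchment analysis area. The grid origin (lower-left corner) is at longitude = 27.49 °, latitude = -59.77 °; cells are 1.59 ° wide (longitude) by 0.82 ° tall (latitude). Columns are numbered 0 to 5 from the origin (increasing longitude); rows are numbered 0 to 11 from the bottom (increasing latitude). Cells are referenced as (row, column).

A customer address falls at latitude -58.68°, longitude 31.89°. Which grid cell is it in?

(1, 2)

Column index: ⌊(31.89 − 27.49) / 1.59⌋ = ⌊2.767⌋ = 2
Row offset from origin: ⌊(-58.68 − -59.77) / 0.82⌋ = ⌊1.329⌋ = 1 → row 1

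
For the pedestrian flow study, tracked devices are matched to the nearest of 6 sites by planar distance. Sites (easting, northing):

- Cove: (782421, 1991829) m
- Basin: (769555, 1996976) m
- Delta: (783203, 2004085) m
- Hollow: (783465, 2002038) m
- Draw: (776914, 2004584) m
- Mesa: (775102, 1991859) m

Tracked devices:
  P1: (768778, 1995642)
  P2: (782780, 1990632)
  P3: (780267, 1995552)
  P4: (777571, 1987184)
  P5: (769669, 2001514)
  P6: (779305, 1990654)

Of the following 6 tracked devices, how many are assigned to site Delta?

P1 → Basin
P2 → Cove
P3 → Cove
P4 → Mesa
P5 → Basin
P6 → Cove
0 of the 6 go to Delta.

0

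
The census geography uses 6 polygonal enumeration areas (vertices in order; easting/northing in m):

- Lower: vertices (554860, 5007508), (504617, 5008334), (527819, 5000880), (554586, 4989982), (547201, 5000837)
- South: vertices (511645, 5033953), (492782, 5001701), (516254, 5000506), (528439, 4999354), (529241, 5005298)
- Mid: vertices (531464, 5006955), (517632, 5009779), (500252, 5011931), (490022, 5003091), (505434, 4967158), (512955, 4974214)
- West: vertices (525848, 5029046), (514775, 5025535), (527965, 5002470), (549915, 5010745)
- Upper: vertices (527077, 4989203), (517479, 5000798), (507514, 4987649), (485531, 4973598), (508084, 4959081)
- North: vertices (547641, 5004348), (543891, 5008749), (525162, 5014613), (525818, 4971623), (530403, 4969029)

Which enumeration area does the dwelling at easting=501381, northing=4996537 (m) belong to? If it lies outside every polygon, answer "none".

Mid

Cast a ray rightward from (501381, 4996537). For each polygon, the edges (by vertex number in listed order) whose endpoints lie on opposite sides of northing = 4996537, where each meets that height, and whether that is right or left of the point:
Lower: 3–4 at easting≈538486.0 (right), 4–5 at easting≈550126.4 (right) → 2 crossings.
South: no edge straddles that height → 0 crossings.
Mid: 4–5 at easting≈492833.1 (left), 6–1 at easting≈525574.5 (right) → 1 crossing.
West: no edge straddles that height → 0 crossings.
Upper: 1–2 at easting≈521006.1 (right), 2–3 at easting≈514249.8 (right) → 2 crossings.
North: 3–4 at easting≈525437.8 (right), 5–1 at easting≈543828.7 (right) → 2 crossings.
Only Mid has an odd count, so the point is inside Mid.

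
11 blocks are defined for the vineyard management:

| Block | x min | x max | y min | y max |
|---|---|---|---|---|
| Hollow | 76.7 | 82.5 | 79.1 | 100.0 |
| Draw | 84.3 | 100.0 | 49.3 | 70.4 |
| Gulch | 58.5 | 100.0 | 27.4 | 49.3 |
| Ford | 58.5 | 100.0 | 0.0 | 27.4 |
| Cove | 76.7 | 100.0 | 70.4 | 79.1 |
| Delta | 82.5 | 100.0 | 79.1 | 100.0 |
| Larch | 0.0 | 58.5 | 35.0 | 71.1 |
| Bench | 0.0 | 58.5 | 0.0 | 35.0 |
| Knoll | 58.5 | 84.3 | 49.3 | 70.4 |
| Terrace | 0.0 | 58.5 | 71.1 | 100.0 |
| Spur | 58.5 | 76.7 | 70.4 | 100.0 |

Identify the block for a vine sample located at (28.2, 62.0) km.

The point has x = 28.2 and y = 62.0.
Only Larch satisfies 0.0 ≤ x ≤ 58.5 and 35.0 ≤ y ≤ 71.1.

Larch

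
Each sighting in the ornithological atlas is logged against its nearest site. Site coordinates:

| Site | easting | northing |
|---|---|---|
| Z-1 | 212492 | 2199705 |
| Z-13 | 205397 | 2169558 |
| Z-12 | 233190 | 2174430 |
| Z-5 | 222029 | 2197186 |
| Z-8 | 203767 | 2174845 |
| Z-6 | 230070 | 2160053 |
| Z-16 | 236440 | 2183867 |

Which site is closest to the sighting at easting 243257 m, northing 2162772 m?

Squared distances to each site:
Z-1: 2310531714.000; Z-13: 1479429396.000; Z-12: 237253453.000; Z-5: 1634951380.000; Z-8: 1705217429.000; Z-6: 181289930.000; Z-16: 491470514.000.
Minimum at Z-6.

Z-6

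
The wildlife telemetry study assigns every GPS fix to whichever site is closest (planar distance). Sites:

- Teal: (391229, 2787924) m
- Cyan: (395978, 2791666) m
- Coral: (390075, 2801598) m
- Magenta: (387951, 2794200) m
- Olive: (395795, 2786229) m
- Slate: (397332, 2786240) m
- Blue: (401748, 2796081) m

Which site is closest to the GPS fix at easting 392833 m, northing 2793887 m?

Squared distances to each site:
Teal: 38130185.000; Cyan: 14823866.000; Coral: 67066085.000; Magenta: 23931893.000; Olive: 67418408.000; Slate: 78717610.000; Blue: 84290861.000.
Minimum at Cyan.

Cyan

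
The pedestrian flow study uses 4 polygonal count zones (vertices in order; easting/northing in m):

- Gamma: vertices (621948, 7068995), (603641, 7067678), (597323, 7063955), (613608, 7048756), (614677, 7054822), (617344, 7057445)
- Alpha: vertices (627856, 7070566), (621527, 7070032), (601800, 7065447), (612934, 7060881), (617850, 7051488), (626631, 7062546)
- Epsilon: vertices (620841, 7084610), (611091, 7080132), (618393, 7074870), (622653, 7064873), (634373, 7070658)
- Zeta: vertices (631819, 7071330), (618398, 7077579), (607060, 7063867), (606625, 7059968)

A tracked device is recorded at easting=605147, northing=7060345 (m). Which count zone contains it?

Gamma

Cast a ray rightward from (605147, 7060345). For each polygon, the edges (by vertex number in listed order) whose endpoints lie on opposite sides of northing = 7060345, where each meets that height, and whether that is right or left of the point:
Gamma: 3–4 at easting≈601190.9 (left), 6–1 at easting≈618500.0 (right) → 1 crossing.
Alpha: 4–5 at easting≈613214.5 (right), 5–6 at easting≈624883.2 (right) → 2 crossings.
Epsilon: no edge straddles that height → 0 crossings.
Zeta: 3–4 at easting≈606667.1 (right), 4–1 at easting≈607461.0 (right) → 2 crossings.
Only Gamma has an odd count, so the point is inside Gamma.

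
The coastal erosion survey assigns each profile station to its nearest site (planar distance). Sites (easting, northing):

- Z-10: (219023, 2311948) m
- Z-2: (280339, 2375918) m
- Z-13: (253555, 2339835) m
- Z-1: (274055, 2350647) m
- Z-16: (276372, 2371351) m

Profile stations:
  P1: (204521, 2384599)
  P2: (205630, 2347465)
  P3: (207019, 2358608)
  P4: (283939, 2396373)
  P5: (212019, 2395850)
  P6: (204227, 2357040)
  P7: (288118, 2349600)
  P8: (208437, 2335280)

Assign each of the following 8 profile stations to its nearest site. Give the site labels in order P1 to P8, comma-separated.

P1 → Z-13 (d²=4408148852.00)
P2 → Z-10 (d²=1440829738.00)
P3 → Z-10 (d²=2321251616.00)
P4 → Z-2 (d²=431367025.00)
P5 → Z-16 (d²=4741509610.00)
P6 → Z-10 (d²=2252210080.00)
P7 → Z-1 (d²=198864178.00)
P8 → Z-10 (d²=656445620.00)

Z-13, Z-10, Z-10, Z-2, Z-16, Z-10, Z-1, Z-10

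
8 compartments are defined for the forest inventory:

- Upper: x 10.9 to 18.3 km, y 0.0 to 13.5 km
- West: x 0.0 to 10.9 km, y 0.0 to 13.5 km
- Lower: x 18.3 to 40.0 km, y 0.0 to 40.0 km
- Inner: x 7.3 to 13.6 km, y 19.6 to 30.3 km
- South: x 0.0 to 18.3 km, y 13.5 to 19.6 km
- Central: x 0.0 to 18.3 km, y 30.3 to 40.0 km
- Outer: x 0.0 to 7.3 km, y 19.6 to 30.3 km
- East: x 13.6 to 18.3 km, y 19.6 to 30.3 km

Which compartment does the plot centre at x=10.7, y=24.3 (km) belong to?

The point has x = 10.7 and y = 24.3.
Only Inner satisfies 7.3 ≤ x ≤ 13.6 and 19.6 ≤ y ≤ 30.3.

Inner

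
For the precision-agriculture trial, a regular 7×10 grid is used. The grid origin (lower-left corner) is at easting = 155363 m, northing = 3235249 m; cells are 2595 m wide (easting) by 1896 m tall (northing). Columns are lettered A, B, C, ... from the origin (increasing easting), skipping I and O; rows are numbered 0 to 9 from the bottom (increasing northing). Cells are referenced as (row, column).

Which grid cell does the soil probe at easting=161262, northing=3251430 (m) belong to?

(8, C)

Column index: ⌊(161262 − 155363) / 2595⌋ = ⌊2.273⌋ = 2 → column C
Row offset from origin: ⌊(3251430 − 3235249) / 1896⌋ = ⌊8.534⌋ = 8 → row 8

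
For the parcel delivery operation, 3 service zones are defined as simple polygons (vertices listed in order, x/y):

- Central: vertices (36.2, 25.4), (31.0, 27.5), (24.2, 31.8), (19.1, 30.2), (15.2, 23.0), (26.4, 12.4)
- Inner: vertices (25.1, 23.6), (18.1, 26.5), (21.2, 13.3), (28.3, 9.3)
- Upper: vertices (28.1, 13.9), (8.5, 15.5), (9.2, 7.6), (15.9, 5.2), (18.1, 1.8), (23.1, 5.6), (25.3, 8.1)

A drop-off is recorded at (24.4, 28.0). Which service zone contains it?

Cast a ray rightward from (24.4, 28.0). For each polygon, the edges (by vertex number in listed order) whose endpoints lie on opposite sides of y = 28.0, where each meets that height, and whether that is right or left of the point:
Central: 2–3 at x≈30.21 (right), 4–5 at x≈17.91 (left) → 1 crossing.
Inner: no edge straddles that height → 0 crossings.
Upper: no edge straddles that height → 0 crossings.
Only Central has an odd count, so the point is inside Central.

Central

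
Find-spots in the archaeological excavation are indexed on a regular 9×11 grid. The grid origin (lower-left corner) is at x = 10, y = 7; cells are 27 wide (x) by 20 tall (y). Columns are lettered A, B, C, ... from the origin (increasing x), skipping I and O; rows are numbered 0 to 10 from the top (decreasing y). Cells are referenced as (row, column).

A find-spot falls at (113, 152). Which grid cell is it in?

(3, D)

Column index: ⌊(113 − 10) / 27⌋ = ⌊3.815⌋ = 3 → column D
Row offset from origin: ⌊(152 − 7) / 20⌋ = ⌊7.250⌋ = 7 → row 3 (counted from top)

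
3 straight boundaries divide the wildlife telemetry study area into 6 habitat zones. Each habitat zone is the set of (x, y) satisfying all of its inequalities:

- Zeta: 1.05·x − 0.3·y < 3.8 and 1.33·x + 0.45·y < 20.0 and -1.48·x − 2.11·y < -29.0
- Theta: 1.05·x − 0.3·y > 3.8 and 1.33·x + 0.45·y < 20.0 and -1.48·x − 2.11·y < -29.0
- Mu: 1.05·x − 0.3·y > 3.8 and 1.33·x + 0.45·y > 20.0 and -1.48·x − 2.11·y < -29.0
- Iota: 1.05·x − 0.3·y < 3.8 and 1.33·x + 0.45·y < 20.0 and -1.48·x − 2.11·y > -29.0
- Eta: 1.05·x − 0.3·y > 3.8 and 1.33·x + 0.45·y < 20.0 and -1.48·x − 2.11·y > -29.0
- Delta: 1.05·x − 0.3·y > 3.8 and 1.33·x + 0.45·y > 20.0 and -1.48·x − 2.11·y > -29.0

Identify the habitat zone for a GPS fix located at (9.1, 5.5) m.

1.05·9.1 − 0.3·5.5 = 7.905, which is > 3.8
1.33·9.1 + 0.45·5.5 = 14.578, which is < 20.0
-1.48·9.1 − 2.11·5.5 = -25.073, which is > -29.0
This sign pattern matches Eta.

Eta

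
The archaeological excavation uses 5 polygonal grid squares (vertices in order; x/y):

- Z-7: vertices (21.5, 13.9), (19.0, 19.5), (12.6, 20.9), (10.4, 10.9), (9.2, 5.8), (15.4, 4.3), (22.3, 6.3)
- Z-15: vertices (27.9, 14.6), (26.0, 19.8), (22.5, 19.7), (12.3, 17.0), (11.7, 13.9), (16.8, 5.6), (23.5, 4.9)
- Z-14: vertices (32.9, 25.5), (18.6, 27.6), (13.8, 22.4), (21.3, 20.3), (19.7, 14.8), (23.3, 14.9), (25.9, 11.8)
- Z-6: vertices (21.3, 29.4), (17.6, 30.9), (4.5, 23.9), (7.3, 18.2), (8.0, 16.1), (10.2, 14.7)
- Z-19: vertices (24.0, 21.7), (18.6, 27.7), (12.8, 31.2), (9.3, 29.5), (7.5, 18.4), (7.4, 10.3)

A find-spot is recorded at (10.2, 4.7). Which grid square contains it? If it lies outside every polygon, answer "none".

none

Cast a ray rightward from (10.2, 4.7). For each polygon, the edges (by vertex number in listed order) whose endpoints lie on opposite sides of y = 4.7, where each meets that height, and whether that is right or left of the point:
Z-7: 5–6 at x≈13.75 (right), 6–7 at x≈16.78 (right) → 2 crossings.
Z-15: no edge straddles that height → 0 crossings.
Z-14: no edge straddles that height → 0 crossings.
Z-6: no edge straddles that height → 0 crossings.
Z-19: no edge straddles that height → 0 crossings.
All counts are even, so the point lies outside every listed polygon.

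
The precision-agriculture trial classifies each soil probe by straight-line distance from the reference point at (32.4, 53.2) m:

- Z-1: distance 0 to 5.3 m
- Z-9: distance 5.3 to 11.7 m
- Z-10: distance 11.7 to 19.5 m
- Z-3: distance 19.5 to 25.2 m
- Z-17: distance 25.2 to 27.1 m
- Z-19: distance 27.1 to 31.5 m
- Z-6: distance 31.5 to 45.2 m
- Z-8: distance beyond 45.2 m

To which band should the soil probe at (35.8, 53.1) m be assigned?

Distance = √((35.8−32.4)² + (53.1−53.2)²) = √(11.560 + 0.010) = 3.401 m.
0 ≤ 3.401 < 5.3 → Z-1.

Z-1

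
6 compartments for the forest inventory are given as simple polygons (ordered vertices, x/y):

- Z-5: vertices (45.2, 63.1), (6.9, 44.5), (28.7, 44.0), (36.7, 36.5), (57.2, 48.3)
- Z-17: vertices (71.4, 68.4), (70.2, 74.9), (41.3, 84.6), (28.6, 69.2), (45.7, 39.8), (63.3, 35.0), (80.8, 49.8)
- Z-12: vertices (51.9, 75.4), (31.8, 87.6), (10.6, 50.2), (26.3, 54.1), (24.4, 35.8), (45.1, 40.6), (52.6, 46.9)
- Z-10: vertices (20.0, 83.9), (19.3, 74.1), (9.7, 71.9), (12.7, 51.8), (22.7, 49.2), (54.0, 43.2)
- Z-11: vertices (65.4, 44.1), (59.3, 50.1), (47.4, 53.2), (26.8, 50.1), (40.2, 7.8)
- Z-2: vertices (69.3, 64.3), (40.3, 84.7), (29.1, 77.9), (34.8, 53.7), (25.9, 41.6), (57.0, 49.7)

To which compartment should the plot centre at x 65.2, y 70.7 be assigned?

Z-17

Cast a ray rightward from (65.2, 70.7). For each polygon, the edges (by vertex number in listed order) whose endpoints lie on opposite sides of y = 70.7, where each meets that height, and whether that is right or left of the point:
Z-5: no edge straddles that height → 0 crossings.
Z-17: 1–2 at x≈70.98 (right), 3–4 at x≈29.84 (left) → 1 crossing.
Z-12: 2–3 at x≈22.22 (left), 7–1 at x≈52.02 (left) → 0 crossings.
Z-10: 3–4 at x≈9.88 (left), 6–1 at x≈31.03 (left) → 0 crossings.
Z-11: no edge straddles that height → 0 crossings.
Z-2: 1–2 at x≈60.20 (left), 3–4 at x≈30.80 (left) → 0 crossings.
Only Z-17 has an odd count, so the point is inside Z-17.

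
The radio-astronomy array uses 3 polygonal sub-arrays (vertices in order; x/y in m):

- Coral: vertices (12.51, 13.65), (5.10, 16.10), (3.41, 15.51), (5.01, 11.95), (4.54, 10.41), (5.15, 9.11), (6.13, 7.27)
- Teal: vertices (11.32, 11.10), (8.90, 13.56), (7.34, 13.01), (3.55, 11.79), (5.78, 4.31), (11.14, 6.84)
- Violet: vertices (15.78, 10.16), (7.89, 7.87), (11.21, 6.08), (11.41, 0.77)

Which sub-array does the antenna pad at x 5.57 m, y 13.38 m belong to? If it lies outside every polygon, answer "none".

Coral

Cast a ray rightward from (5.57, 13.38). For each polygon, the edges (by vertex number in listed order) whose endpoints lie on opposite sides of y = 13.38, where each meets that height, and whether that is right or left of the point:
Coral: 3–4 at x≈4.367 (left), 7–1 at x≈12.240 (right) → 1 crossing.
Teal: 1–2 at x≈9.077 (right), 2–3 at x≈8.389 (right) → 2 crossings.
Violet: no edge straddles that height → 0 crossings.
Only Coral has an odd count, so the point is inside Coral.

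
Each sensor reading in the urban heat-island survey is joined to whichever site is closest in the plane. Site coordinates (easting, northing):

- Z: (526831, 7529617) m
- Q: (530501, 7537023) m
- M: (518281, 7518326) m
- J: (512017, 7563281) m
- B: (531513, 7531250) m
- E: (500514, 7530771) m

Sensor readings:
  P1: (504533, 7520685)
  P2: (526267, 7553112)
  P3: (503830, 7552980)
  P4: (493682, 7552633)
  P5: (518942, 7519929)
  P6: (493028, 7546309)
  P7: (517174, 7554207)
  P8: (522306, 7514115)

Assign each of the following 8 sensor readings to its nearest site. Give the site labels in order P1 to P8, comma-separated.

P1 → E (d²=117879757.00)
P2 → Q (d²=276782677.00)
P3 → J (d²=173137570.00)
P4 → J (d²=449552129.00)
P5 → M (d²=3006530.00)
P6 → E (d²=297469640.00)
P7 → J (d²=108932125.00)
P8 → M (d²=33933146.00)

E, Q, J, J, M, E, J, M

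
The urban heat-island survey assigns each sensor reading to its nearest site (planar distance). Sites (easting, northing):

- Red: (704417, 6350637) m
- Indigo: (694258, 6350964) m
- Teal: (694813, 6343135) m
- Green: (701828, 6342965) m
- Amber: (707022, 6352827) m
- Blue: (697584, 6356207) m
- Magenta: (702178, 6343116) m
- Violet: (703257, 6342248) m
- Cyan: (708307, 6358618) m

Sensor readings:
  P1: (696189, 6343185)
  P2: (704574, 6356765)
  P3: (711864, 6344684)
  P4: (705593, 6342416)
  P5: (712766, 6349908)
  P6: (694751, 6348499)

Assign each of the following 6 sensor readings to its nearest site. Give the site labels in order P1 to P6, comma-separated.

P1 → Teal (d²=1895876.00)
P2 → Cyan (d²=17368898.00)
P3 → Violet (d²=80014545.00)
P4 → Violet (d²=5485120.00)
P5 → Amber (d²=41514097.00)
P6 → Indigo (d²=6319274.00)

Teal, Cyan, Violet, Violet, Amber, Indigo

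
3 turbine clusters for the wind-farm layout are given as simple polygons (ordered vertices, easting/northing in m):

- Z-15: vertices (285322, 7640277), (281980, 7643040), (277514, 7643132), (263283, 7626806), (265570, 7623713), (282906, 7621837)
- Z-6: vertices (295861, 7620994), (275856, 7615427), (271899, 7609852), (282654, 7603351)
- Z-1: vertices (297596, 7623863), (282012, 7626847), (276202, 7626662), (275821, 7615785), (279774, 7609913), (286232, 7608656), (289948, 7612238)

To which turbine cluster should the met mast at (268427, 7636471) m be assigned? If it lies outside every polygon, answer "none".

none

Cast a ray rightward from (268427, 7636471). For each polygon, the edges (by vertex number in listed order) whose endpoints lie on opposite sides of northing = 7636471, where each meets that height, and whether that is right or left of the point:
Z-15: 3–4 at easting≈271707.8 (right), 6–1 at easting≈284823.3 (right) → 2 crossings.
Z-6: no edge straddles that height → 0 crossings.
Z-1: no edge straddles that height → 0 crossings.
All counts are even, so the point lies outside every listed polygon.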